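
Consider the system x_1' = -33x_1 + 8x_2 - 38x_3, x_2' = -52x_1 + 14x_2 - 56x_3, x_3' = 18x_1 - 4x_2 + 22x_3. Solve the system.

Coefficient matrix A = [[-33, 8, -38], [-52, 14, -56], [18, -4, 22]].
det(A - λI) = 0 gives eigenvalues λ = 3, -2, 2.
For λ=3: eigenvector (-3,-4,2).
For λ=-2: eigenvector (-2,-3,1).
For λ=2: eigenvector (-2,-4,1).
General solution: K_1e^(3t)(-3,-4,2) + K_2e^(-2t)(-2,-3,1) + K_3e^(2t)(-2,-4,1).

x_1(t) = -3K_1e^(3t) - 2K_2e^(-2t) - 2K_3e^(2t), x_2(t) = -4K_1e^(3t) - 3K_2e^(-2t) - 4K_3e^(2t), x_3(t) = 2K_1e^(3t) + K_2e^(-2t) + K_3e^(2t)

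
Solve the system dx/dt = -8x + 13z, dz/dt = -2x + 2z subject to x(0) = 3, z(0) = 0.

x(t) = -15e^(-3t)sin(t) + 3e^(-3t)cos(t), z(t) = -6e^(-3t)sin(t)

Coefficient matrix A = [[-8, 13], [-2, 2]].
Characteristic polynomial det(A - λI) = λ^2 + 6λ + 10 = 0.
Eigenvalues λ = -3 ± i (complex conjugate pair).
For λ=-3+i: an eigenvector is (-2,-1) - i(-3,-1) = (-2 + 3i, -1 + i).
A real fundamental pair from Re and Im of e^((-3+i)t)v: X_1 = e^(-3t)(cos(t)·(-2,-1) + sin(t)·(-3,-1)), X_2 = e^(-3t)(sin(t)·(-2,-1) - cos(t)·(-3,-1)).
General solution: K_1X_1 + K_2X_2.
Applying x(0)=3, z(0)=0 gives K_1=3, K_2=3.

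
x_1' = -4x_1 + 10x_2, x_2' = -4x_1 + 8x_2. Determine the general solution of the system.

x_1(t) = 2K_1e^(2t)sin(2t) + K_1e^(2t)cos(2t) + K_2e^(2t)sin(2t) - 2K_2e^(2t)cos(2t), x_2(t) = K_1e^(2t)sin(2t) + K_1e^(2t)cos(2t) + K_2e^(2t)sin(2t) - K_2e^(2t)cos(2t)

Coefficient matrix A = [[-4, 10], [-4, 8]].
Characteristic polynomial det(A - λI) = λ^2 - 4λ + 8 = 0.
Eigenvalues λ = 2 ± 2i (complex conjugate pair).
For λ=2+2i: an eigenvector is (1,1) - i(2,1) = (1 - 2i, 1 - i).
A real fundamental pair from Re and Im of e^((2+2i)t)v: X_1 = e^(2t)(cos(2t)·(1,1) + sin(2t)·(2,1)), X_2 = e^(2t)(sin(2t)·(1,1) - cos(2t)·(2,1)).
General solution: K_1X_1 + K_2X_2.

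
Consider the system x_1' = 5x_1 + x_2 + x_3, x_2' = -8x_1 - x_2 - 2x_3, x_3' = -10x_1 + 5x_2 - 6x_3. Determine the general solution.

x_1(t) = -c_1e^(-2t) + 2c_2e^(t) + c_3e^(-t), x_2(t) = 2c_1e^(-2t) - 3c_2e^(t) - 2c_3e^(-t), x_3(t) = 5c_1e^(-2t) - 5c_2e^(t) - 4c_3e^(-t)

Coefficient matrix A = [[5, 1, 1], [-8, -1, -2], [-10, 5, -6]].
det(A - λI) = 0 gives eigenvalues λ = -2, 1, -1.
For λ=-2: eigenvector (-1,2,5).
For λ=1: eigenvector (2,-3,-5).
For λ=-1: eigenvector (1,-2,-4).
General solution: c_1e^(-2t)(-1,2,5) + c_2e^(t)(2,-3,-5) + c_3e^(-t)(1,-2,-4).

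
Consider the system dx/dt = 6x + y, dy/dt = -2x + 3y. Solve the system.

x(t) = -K_1e^(4t) - K_2e^(5t), y(t) = 2K_1e^(4t) + K_2e^(5t)

Coefficient matrix A = [[6, 1], [-2, 3]].
Characteristic polynomial det(A - λI) = λ^2 - 9λ + 20 = 0.
Eigenvalues λ = 4, 5.
For λ=4: (A-λI) row 1 is [2, 1], so an eigenvector is (-1, 2).
For λ=5: (A-λI) row 1 is [1, 1], so an eigenvector is (-1, 1).
General solution: K_1e^(4t)(-1,2) + K_2e^(5t)(-1,1).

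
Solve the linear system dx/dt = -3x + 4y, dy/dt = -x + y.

Coefficient matrix A = [[-3, 4], [-1, 1]].
Characteristic polynomial det(A - λI) = λ^2 + 2λ + 1 = 0.
Single eigenvalue λ = -1 with algebraic multiplicity 2.
Eigenvector v = (-2,-1); generalized eigenvector w with (A-λI)w=v is (1,0).
General solution: e^(-t)[c_1·v + c_2·(t·v + w)].

x(t) = -2c_1e^(-t) - 2c_2te^(-t) + c_2e^(-t), y(t) = -c_1e^(-t) - c_2te^(-t)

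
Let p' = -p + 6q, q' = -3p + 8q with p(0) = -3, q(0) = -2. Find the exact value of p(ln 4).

A = [[-1,6],[-3,8]]; eigenvalues λ = 2, 5.
Eigenvectors: (2,1) for λ=2, (-1,-1) for λ=5.
From the initial condition, c_1 = -1, c_2 = 1.
p(ln 4) = (-1)(4^2)(2) + (1)(4^5)(-1) = -1056.

-1056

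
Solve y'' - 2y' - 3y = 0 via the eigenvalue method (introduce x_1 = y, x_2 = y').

Let x_1 = y, x_2 = y'. Then x_1' = x_2 and x_2' = 3x_1 + 2x_2.
A = [[0,1],[3,2]]; det(A-λI) = λ^2 - 2λ - 3.
Eigenvalues λ = -1, 3 with eigenvectors (1,-1), (1,3).

y(t) = c_1e^(-t) + c_2e^(3t)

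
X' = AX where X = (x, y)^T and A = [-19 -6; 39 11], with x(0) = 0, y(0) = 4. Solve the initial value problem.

Coefficient matrix A = [[-19, -6], [39, 11]].
Characteristic polynomial det(A - λI) = λ^2 + 8λ + 25 = 0.
Eigenvalues λ = -4 ± 3i (complex conjugate pair).
For λ=-4+3i: an eigenvector is (1,-2) - i(-1,3) = (1 + i, -2 - 3i).
A real fundamental pair from Re and Im of e^((-4+3i)t)v: X_1 = e^(-4t)(cos(3t)·(1,-2) + sin(3t)·(-1,3)), X_2 = e^(-4t)(sin(3t)·(1,-2) - cos(3t)·(-1,3)).
General solution: K_1X_1 + K_2X_2.
Applying x(0)=0, y(0)=4 gives K_1=4, K_2=-4.

x(t) = -8e^(-4t)sin(3t), y(t) = 20e^(-4t)sin(3t) + 4e^(-4t)cos(3t)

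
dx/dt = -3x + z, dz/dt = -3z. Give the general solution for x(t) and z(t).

Coefficient matrix A = [[-3, 1], [0, -3]].
Characteristic polynomial det(A - λI) = λ^2 + 6λ + 9 = 0.
Single eigenvalue λ = -3 with algebraic multiplicity 2.
Eigenvector v = (-1,0); generalized eigenvector w with (A-λI)w=v is (2,-1).
General solution: e^(-3t)[K_1·v + K_2·(t·v + w)].

x(t) = -K_1e^(-3t) - K_2te^(-3t) + 2K_2e^(-3t), z(t) = -K_2e^(-3t)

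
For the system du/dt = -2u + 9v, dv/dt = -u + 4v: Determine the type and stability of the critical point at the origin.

A = [[-2,9],[-1,4]]; det(A-λI) = λ^2 - 2λ + 1.
repeated λ = 1 with a single eigenvector.

unstable improper node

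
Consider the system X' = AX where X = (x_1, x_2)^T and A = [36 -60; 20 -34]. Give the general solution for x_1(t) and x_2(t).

x_1(t) = 2K_1e^(6t) + 3K_2e^(-4t), x_2(t) = K_1e^(6t) + 2K_2e^(-4t)

Coefficient matrix A = [[36, -60], [20, -34]].
Characteristic polynomial det(A - λI) = λ^2 - 2λ - 24 = 0.
Eigenvalues λ = 6, -4.
For λ=6: (A-λI) row 1 is [30, -60], so an eigenvector is (2, 1).
For λ=-4: (A-λI) row 1 is [40, -60], so an eigenvector is (3, 2).
General solution: K_1e^(6t)(2,1) + K_2e^(-4t)(3,2).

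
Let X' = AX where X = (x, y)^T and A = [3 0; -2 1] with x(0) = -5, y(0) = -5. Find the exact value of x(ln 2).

A = [[3,0],[-2,1]]; eigenvalues λ = 3, 1.
Eigenvectors: (-1,1) for λ=3, (0,1) for λ=1.
From the initial condition, c_1 = 5, c_2 = -10.
x(ln 2) = (5)(2^3)(-1) + (-10)(2^1)(0) = -40.

-40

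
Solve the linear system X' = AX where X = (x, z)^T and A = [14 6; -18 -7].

x(t) = c_1e^(2t) + 2c_2e^(5t), z(t) = -2c_1e^(2t) - 3c_2e^(5t)

Coefficient matrix A = [[14, 6], [-18, -7]].
Characteristic polynomial det(A - λI) = λ^2 - 7λ + 10 = 0.
Eigenvalues λ = 2, 5.
For λ=2: (A-λI) row 1 is [12, 6], so an eigenvector is (1, -2).
For λ=5: (A-λI) row 1 is [9, 6], so an eigenvector is (2, -3).
General solution: c_1e^(2t)(1,-2) + c_2e^(5t)(2,-3).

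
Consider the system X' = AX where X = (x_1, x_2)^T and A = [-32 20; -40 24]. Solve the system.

Coefficient matrix A = [[-32, 20], [-40, 24]].
Characteristic polynomial det(A - λI) = λ^2 + 8λ + 32 = 0.
Eigenvalues λ = -4 ± 4i (complex conjugate pair).
For λ=-4+4i: an eigenvector is (-1,-1) - i(2,3) = (-1 - 2i, -1 - 3i).
A real fundamental pair from Re and Im of e^((-4+4i)t)v: X_1 = e^(-4t)(cos(4t)·(-1,-1) + sin(4t)·(2,3)), X_2 = e^(-4t)(sin(4t)·(-1,-1) - cos(4t)·(2,3)).
General solution: K_1X_1 + K_2X_2.

x_1(t) = 2K_1e^(-4t)sin(4t) - K_1e^(-4t)cos(4t) - K_2e^(-4t)sin(4t) - 2K_2e^(-4t)cos(4t), x_2(t) = 3K_1e^(-4t)sin(4t) - K_1e^(-4t)cos(4t) - K_2e^(-4t)sin(4t) - 3K_2e^(-4t)cos(4t)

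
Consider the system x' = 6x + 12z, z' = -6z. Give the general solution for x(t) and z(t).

Coefficient matrix A = [[6, 12], [0, -6]].
Characteristic polynomial det(A - λI) = λ^2 - 36 = 0.
Eigenvalues λ = -6, 6.
For λ=-6: (A-λI) row 1 is [12, 12], so an eigenvector is (1, -1).
For λ=6: (A-λI) row 1 is [0, 12], so an eigenvector is (1, 0).
General solution: C_1e^(-6t)(1,-1) + C_2e^(6t)(1,0).

x(t) = C_1e^(-6t) + C_2e^(6t), z(t) = -C_1e^(-6t)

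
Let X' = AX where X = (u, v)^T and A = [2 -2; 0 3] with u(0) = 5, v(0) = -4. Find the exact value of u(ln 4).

A = [[2,-2],[0,3]]; eigenvalues λ = 3, 2.
Eigenvectors: (2,-1) for λ=3, (1,0) for λ=2.
From the initial condition, c_1 = 4, c_2 = -3.
u(ln 4) = (4)(4^3)(2) + (-3)(4^2)(1) = 464.

464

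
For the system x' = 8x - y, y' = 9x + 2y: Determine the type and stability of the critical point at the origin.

unstable improper node

A = [[8,-1],[9,2]]; det(A-λI) = λ^2 - 10λ + 25.
repeated λ = 5 with a single eigenvector.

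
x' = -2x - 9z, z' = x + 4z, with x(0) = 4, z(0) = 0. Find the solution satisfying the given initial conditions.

x(t) = -12te^(t) + 4e^(t), z(t) = 4te^(t)

Coefficient matrix A = [[-2, -9], [1, 4]].
Characteristic polynomial det(A - λI) = λ^2 - 2λ + 1 = 0.
Single eigenvalue λ = 1 with algebraic multiplicity 2.
Eigenvector v = (3,-1); generalized eigenvector w with (A-λI)w=v is (2,-1).
General solution: e^(t)[K_1·v + K_2·(t·v + w)].
Applying x(0)=4, z(0)=0 gives K_1=4, K_2=-4.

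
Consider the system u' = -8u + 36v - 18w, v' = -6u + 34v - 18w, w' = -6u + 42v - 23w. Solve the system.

u(t) = -3C_1e^(4t) - 2C_3e^(t), v(t) = -3C_1e^(4t) + C_2e^(-2t) - 2C_3e^(t), w(t) = -4C_1e^(4t) + 2C_2e^(-2t) - 3C_3e^(t)

Coefficient matrix A = [[-8, 36, -18], [-6, 34, -18], [-6, 42, -23]].
det(A - λI) = 0 gives eigenvalues λ = 4, -2, 1.
For λ=4: eigenvector (-3,-3,-4).
For λ=-2: eigenvector (0,1,2).
For λ=1: eigenvector (-2,-2,-3).
General solution: C_1e^(4t)(-3,-3,-4) + C_2e^(-2t)(0,1,2) + C_3e^(t)(-2,-2,-3).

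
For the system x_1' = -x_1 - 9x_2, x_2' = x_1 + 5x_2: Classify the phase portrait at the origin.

unstable improper node

A = [[-1,-9],[1,5]]; det(A-λI) = λ^2 - 4λ + 4.
repeated λ = 2 with a single eigenvector.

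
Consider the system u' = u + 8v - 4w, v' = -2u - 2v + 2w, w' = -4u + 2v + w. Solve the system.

Coefficient matrix A = [[1, 8, -4], [-2, -2, 2], [-4, 2, 1]].
det(A - λI) = 0 gives eigenvalues λ = 1, 2, -3.
For λ=1: eigenvector (1,2,4).
For λ=2: eigenvector (0,1,2).
For λ=-3: eigenvector (1,0,1).
General solution: c_1e^(t)(1,2,4) + c_2e^(2t)(0,1,2) + c_3e^(-3t)(1,0,1).

u(t) = c_1e^(t) + c_3e^(-3t), v(t) = 2c_1e^(t) + c_2e^(2t), w(t) = 4c_1e^(t) + 2c_2e^(2t) + c_3e^(-3t)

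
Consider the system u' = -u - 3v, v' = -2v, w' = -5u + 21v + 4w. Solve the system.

u(t) = 3C_1e^(-2t) + C_2e^(-t), v(t) = C_1e^(-2t), w(t) = -C_1e^(-2t) + C_2e^(-t) + C_3e^(4t)

Coefficient matrix A = [[-1, -3, 0], [0, -2, 0], [-5, 21, 4]].
det(A - λI) = 0 gives eigenvalues λ = -2, -1, 4.
For λ=-2: eigenvector (3,1,-1).
For λ=-1: eigenvector (1,0,1).
For λ=4: eigenvector (0,0,1).
General solution: C_1e^(-2t)(3,1,-1) + C_2e^(-t)(1,0,1) + C_3e^(4t)(0,0,1).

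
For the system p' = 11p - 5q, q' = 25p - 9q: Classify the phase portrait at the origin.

unstable spiral

A = [[11,-5],[25,-9]]; det(A-λI) = λ^2 - 2λ + 26.
λ = 1 ± 5i: positive real part.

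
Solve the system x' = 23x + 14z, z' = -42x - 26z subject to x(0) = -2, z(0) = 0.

Coefficient matrix A = [[23, 14], [-42, -26]].
Characteristic polynomial det(A - λI) = λ^2 + 3λ - 10 = 0.
Eigenvalues λ = 2, -5.
For λ=2: (A-λI) row 1 is [21, 14], so an eigenvector is (2, -3).
For λ=-5: (A-λI) row 1 is [28, 14], so an eigenvector is (1, -2).
General solution: c_1e^(2t)(2,-3) + c_2e^(-5t)(1,-2).
Applying x(0)=-2, z(0)=0 gives c_1=-4, c_2=6.

x(t) = -8e^(2t) + 6e^(-5t), z(t) = 12e^(2t) - 12e^(-5t)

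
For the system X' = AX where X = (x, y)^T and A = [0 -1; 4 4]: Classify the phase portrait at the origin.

unstable improper node

A = [[0,-1],[4,4]]; det(A-λI) = λ^2 - 4λ + 4.
repeated λ = 2 with a single eigenvector.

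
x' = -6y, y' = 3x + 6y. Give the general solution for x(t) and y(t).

x(t) = C_1e^(3t)sin(3t) - C_1e^(3t)cos(3t) - C_2e^(3t)sin(3t) - C_2e^(3t)cos(3t), y(t) = -C_1e^(3t)sin(3t) + C_2e^(3t)cos(3t)

Coefficient matrix A = [[0, -6], [3, 6]].
Characteristic polynomial det(A - λI) = λ^2 - 6λ + 18 = 0.
Eigenvalues λ = 3 ± 3i (complex conjugate pair).
For λ=3+3i: an eigenvector is (-1,0) - i(1,-1) = (-1 - i, 0 + i).
A real fundamental pair from Re and Im of e^((3+3i)t)v: X_1 = e^(3t)(cos(3t)·(-1,0) + sin(3t)·(1,-1)), X_2 = e^(3t)(sin(3t)·(-1,0) - cos(3t)·(1,-1)).
General solution: C_1X_1 + C_2X_2.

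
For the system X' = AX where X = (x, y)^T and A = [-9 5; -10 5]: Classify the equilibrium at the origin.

stable spiral

A = [[-9,5],[-10,5]]; det(A-λI) = λ^2 + 4λ + 5.
λ = -2 ± i: negative real part.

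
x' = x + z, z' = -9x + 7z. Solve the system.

x(t) = -K_1e^(4t) - K_2te^(4t) + K_2e^(4t), z(t) = -3K_1e^(4t) - 3K_2te^(4t) + 2K_2e^(4t)

Coefficient matrix A = [[1, 1], [-9, 7]].
Characteristic polynomial det(A - λI) = λ^2 - 8λ + 16 = 0.
Single eigenvalue λ = 4 with algebraic multiplicity 2.
Eigenvector v = (-1,-3); generalized eigenvector w with (A-λI)w=v is (1,2).
General solution: e^(4t)[K_1·v + K_2·(t·v + w)].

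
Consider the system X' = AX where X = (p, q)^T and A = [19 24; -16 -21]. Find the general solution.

p(t) = 3K_1e^(3t) + K_2e^(-5t), q(t) = -2K_1e^(3t) - K_2e^(-5t)

Coefficient matrix A = [[19, 24], [-16, -21]].
Characteristic polynomial det(A - λI) = λ^2 + 2λ - 15 = 0.
Eigenvalues λ = 3, -5.
For λ=3: (A-λI) row 1 is [16, 24], so an eigenvector is (3, -2).
For λ=-5: (A-λI) row 1 is [24, 24], so an eigenvector is (1, -1).
General solution: K_1e^(3t)(3,-2) + K_2e^(-5t)(1,-1).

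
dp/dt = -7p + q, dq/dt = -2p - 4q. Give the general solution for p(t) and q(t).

p(t) = -c_1e^(-6t) + c_2e^(-5t), q(t) = -c_1e^(-6t) + 2c_2e^(-5t)

Coefficient matrix A = [[-7, 1], [-2, -4]].
Characteristic polynomial det(A - λI) = λ^2 + 11λ + 30 = 0.
Eigenvalues λ = -6, -5.
For λ=-6: (A-λI) row 1 is [-1, 1], so an eigenvector is (-1, -1).
For λ=-5: (A-λI) row 1 is [-2, 1], so an eigenvector is (1, 2).
General solution: c_1e^(-6t)(-1,-1) + c_2e^(-5t)(1,2).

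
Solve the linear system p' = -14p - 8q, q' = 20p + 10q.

p(t) = C_1e^(-2t)sin(4t) + C_1e^(-2t)cos(4t) + C_2e^(-2t)sin(4t) - C_2e^(-2t)cos(4t), q(t) = -C_1e^(-2t)sin(4t) - 2C_1e^(-2t)cos(4t) - 2C_2e^(-2t)sin(4t) + C_2e^(-2t)cos(4t)

Coefficient matrix A = [[-14, -8], [20, 10]].
Characteristic polynomial det(A - λI) = λ^2 + 4λ + 20 = 0.
Eigenvalues λ = -2 ± 4i (complex conjugate pair).
For λ=-2+4i: an eigenvector is (1,-2) - i(1,-1) = (1 - i, -2 + i).
A real fundamental pair from Re and Im of e^((-2+4i)t)v: X_1 = e^(-2t)(cos(4t)·(1,-2) + sin(4t)·(1,-1)), X_2 = e^(-2t)(sin(4t)·(1,-2) - cos(4t)·(1,-1)).
General solution: C_1X_1 + C_2X_2.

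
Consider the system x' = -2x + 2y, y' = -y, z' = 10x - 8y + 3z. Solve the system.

x(t) = c_1e^(-2t) + 2c_2e^(-t), y(t) = c_2e^(-t), z(t) = -2c_1e^(-2t) - 3c_2e^(-t) + c_3e^(3t)

Coefficient matrix A = [[-2, 2, 0], [0, -1, 0], [10, -8, 3]].
det(A - λI) = 0 gives eigenvalues λ = -2, -1, 3.
For λ=-2: eigenvector (1,0,-2).
For λ=-1: eigenvector (2,1,-3).
For λ=3: eigenvector (0,0,1).
General solution: c_1e^(-2t)(1,0,-2) + c_2e^(-t)(2,1,-3) + c_3e^(3t)(0,0,1).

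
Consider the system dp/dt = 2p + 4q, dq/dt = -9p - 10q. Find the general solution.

p(t) = 2C_1e^(-4t) + 2C_2te^(-4t) + C_2e^(-4t), q(t) = -3C_1e^(-4t) - 3C_2te^(-4t) - C_2e^(-4t)

Coefficient matrix A = [[2, 4], [-9, -10]].
Characteristic polynomial det(A - λI) = λ^2 + 8λ + 16 = 0.
Single eigenvalue λ = -4 with algebraic multiplicity 2.
Eigenvector v = (2,-3); generalized eigenvector w with (A-λI)w=v is (1,-1).
General solution: e^(-4t)[C_1·v + C_2·(t·v + w)].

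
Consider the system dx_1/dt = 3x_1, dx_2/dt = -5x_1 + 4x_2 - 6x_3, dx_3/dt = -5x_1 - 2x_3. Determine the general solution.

Coefficient matrix A = [[3, 0, 0], [-5, 4, -6], [-5, 0, -2]].
det(A - λI) = 0 gives eigenvalues λ = 4, 3, -2.
For λ=4: eigenvector (0,1,0).
For λ=3: eigenvector (1,-1,-1).
For λ=-2: eigenvector (0,1,1).
General solution: c_1e^(4t)(0,1,0) + c_2e^(3t)(1,-1,-1) + c_3e^(-2t)(0,1,1).

x_1(t) = c_2e^(3t), x_2(t) = c_1e^(4t) - c_2e^(3t) + c_3e^(-2t), x_3(t) = -c_2e^(3t) + c_3e^(-2t)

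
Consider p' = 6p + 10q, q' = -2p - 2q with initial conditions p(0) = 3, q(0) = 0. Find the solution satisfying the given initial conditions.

Coefficient matrix A = [[6, 10], [-2, -2]].
Characteristic polynomial det(A - λI) = λ^2 - 4λ + 8 = 0.
Eigenvalues λ = 2 ± 2i (complex conjugate pair).
For λ=2+2i: an eigenvector is (2,-1) - i(-1,0) = (2 + i, -1).
A real fundamental pair from Re and Im of e^((2+2i)t)v: X_1 = e^(2t)(cos(2t)·(2,-1) + sin(2t)·(-1,0)), X_2 = e^(2t)(sin(2t)·(2,-1) - cos(2t)·(-1,0)).
General solution: K_1X_1 + K_2X_2.
Applying p(0)=3, q(0)=0 gives K_1=0, K_2=3.

p(t) = 6e^(2t)sin(2t) + 3e^(2t)cos(2t), q(t) = -3e^(2t)sin(2t)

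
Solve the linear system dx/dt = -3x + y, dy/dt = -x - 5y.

Coefficient matrix A = [[-3, 1], [-1, -5]].
Characteristic polynomial det(A - λI) = λ^2 + 8λ + 16 = 0.
Single eigenvalue λ = -4 with algebraic multiplicity 2.
Eigenvector v = (-1,1); generalized eigenvector w with (A-λI)w=v is (-2,1).
General solution: e^(-4t)[K_1·v + K_2·(t·v + w)].

x(t) = -K_1e^(-4t) - K_2te^(-4t) - 2K_2e^(-4t), y(t) = K_1e^(-4t) + K_2te^(-4t) + K_2e^(-4t)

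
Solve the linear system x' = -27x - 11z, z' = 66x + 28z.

Coefficient matrix A = [[-27, -11], [66, 28]].
Characteristic polynomial det(A - λI) = λ^2 - λ - 30 = 0.
Eigenvalues λ = 6, -5.
For λ=6: (A-λI) row 1 is [-33, -11], so an eigenvector is (-1, 3).
For λ=-5: (A-λI) row 1 is [-22, -11], so an eigenvector is (-1, 2).
General solution: C_1e^(6t)(-1,3) + C_2e^(-5t)(-1,2).

x(t) = -C_1e^(6t) - C_2e^(-5t), z(t) = 3C_1e^(6t) + 2C_2e^(-5t)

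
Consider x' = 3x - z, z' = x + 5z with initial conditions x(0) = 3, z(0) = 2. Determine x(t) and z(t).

Coefficient matrix A = [[3, -1], [1, 5]].
Characteristic polynomial det(A - λI) = λ^2 - 8λ + 16 = 0.
Single eigenvalue λ = 4 with algebraic multiplicity 2.
Eigenvector v = (-1,1); generalized eigenvector w with (A-λI)w=v is (-2,3).
General solution: e^(4t)[c_1·v + c_2·(t·v + w)].
Applying x(0)=3, z(0)=2 gives c_1=-13, c_2=5.

x(t) = -5te^(4t) + 3e^(4t), z(t) = 5te^(4t) + 2e^(4t)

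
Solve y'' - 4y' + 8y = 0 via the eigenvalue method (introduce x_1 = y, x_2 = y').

Let x_1 = y, x_2 = y'. Then x_1' = x_2 and x_2' = -8x_1 + 4x_2.
A = [[0,1],[-8,4]]; det(A-λI) = λ^2 - 4λ + 8.
Eigenvalues λ = 2 ± 2i.

y(t) = c_1e^(2t)cos(2t) + c_2e^(2t)sin(2t)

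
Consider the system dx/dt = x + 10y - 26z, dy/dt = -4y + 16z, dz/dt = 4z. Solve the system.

Coefficient matrix A = [[1, 10, -26], [0, -4, 16], [0, 0, 4]].
det(A - λI) = 0 gives eigenvalues λ = 1, 4, -4.
For λ=1: eigenvector (1,0,0).
For λ=4: eigenvector (-2,2,1).
For λ=-4: eigenvector (-2,1,0).
General solution: K_1e^(t)(1,0,0) + K_2e^(4t)(-2,2,1) + K_3e^(-4t)(-2,1,0).

x(t) = K_1e^(t) - 2K_2e^(4t) - 2K_3e^(-4t), y(t) = 2K_2e^(4t) + K_3e^(-4t), z(t) = K_2e^(4t)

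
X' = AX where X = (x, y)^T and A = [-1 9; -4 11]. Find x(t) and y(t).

Coefficient matrix A = [[-1, 9], [-4, 11]].
Characteristic polynomial det(A - λI) = λ^2 - 10λ + 25 = 0.
Single eigenvalue λ = 5 with algebraic multiplicity 2.
Eigenvector v = (3,2); generalized eigenvector w with (A-λI)w=v is (-2,-1).
General solution: e^(5t)[C_1·v + C_2·(t·v + w)].

x(t) = 3C_1e^(5t) + 3C_2te^(5t) - 2C_2e^(5t), y(t) = 2C_1e^(5t) + 2C_2te^(5t) - C_2e^(5t)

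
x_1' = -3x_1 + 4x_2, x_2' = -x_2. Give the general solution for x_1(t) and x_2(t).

x_1(t) = 2c_1e^(-t) - c_2e^(-3t), x_2(t) = c_1e^(-t)

Coefficient matrix A = [[-3, 4], [0, -1]].
Characteristic polynomial det(A - λI) = λ^2 + 4λ + 3 = 0.
Eigenvalues λ = -1, -3.
For λ=-1: (A-λI) row 1 is [-2, 4], so an eigenvector is (2, 1).
For λ=-3: (A-λI) row 1 is [0, 4], so an eigenvector is (-1, 0).
General solution: c_1e^(-t)(2,1) + c_2e^(-3t)(-1,0).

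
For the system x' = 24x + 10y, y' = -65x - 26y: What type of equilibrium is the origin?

stable spiral

A = [[24,10],[-65,-26]]; det(A-λI) = λ^2 + 2λ + 26.
λ = -1 ± 5i: negative real part.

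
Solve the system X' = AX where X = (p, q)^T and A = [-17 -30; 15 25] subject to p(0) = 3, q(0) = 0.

Coefficient matrix A = [[-17, -30], [15, 25]].
Characteristic polynomial det(A - λI) = λ^2 - 8λ + 25 = 0.
Eigenvalues λ = 4 ± 3i (complex conjugate pair).
For λ=4+3i: an eigenvector is (1,-1) - i(3,-2) = (1 - 3i, -1 + 2i).
A real fundamental pair from Re and Im of e^((4+3i)t)v: X_1 = e^(4t)(cos(3t)·(1,-1) + sin(3t)·(3,-2)), X_2 = e^(4t)(sin(3t)·(1,-1) - cos(3t)·(3,-2)).
General solution: c_1X_1 + c_2X_2.
Applying p(0)=3, q(0)=0 gives c_1=-6, c_2=-3.

p(t) = -21e^(4t)sin(3t) + 3e^(4t)cos(3t), q(t) = 15e^(4t)sin(3t)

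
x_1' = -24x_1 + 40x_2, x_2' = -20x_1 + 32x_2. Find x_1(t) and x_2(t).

Coefficient matrix A = [[-24, 40], [-20, 32]].
Characteristic polynomial det(A - λI) = λ^2 - 8λ + 32 = 0.
Eigenvalues λ = 4 ± 4i (complex conjugate pair).
For λ=4+4i: an eigenvector is (3,2) - i(-1,-1) = (3 + i, 2 + i).
A real fundamental pair from Re and Im of e^((4+4i)t)v: X_1 = e^(4t)(cos(4t)·(3,2) + sin(4t)·(-1,-1)), X_2 = e^(4t)(sin(4t)·(3,2) - cos(4t)·(-1,-1)).
General solution: C_1X_1 + C_2X_2.

x_1(t) = -C_1e^(4t)sin(4t) + 3C_1e^(4t)cos(4t) + 3C_2e^(4t)sin(4t) + C_2e^(4t)cos(4t), x_2(t) = -C_1e^(4t)sin(4t) + 2C_1e^(4t)cos(4t) + 2C_2e^(4t)sin(4t) + C_2e^(4t)cos(4t)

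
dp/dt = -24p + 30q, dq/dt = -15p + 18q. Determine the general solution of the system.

p(t) = C_1e^(-3t)sin(3t) - 3C_1e^(-3t)cos(3t) - 3C_2e^(-3t)sin(3t) - C_2e^(-3t)cos(3t), q(t) = C_1e^(-3t)sin(3t) - 2C_1e^(-3t)cos(3t) - 2C_2e^(-3t)sin(3t) - C_2e^(-3t)cos(3t)

Coefficient matrix A = [[-24, 30], [-15, 18]].
Characteristic polynomial det(A - λI) = λ^2 + 6λ + 18 = 0.
Eigenvalues λ = -3 ± 3i (complex conjugate pair).
For λ=-3+3i: an eigenvector is (-3,-2) - i(1,1) = (-3 - i, -2 - i).
A real fundamental pair from Re and Im of e^((-3+3i)t)v: X_1 = e^(-3t)(cos(3t)·(-3,-2) + sin(3t)·(1,1)), X_2 = e^(-3t)(sin(3t)·(-3,-2) - cos(3t)·(1,1)).
General solution: C_1X_1 + C_2X_2.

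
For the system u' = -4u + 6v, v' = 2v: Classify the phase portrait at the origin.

A = [[-4,6],[0,2]]; det(A-λI) = λ^2 + 2λ - 8.
λ = 2, -4: opposite signs.

saddle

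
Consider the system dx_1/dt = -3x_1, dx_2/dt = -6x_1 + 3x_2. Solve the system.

Coefficient matrix A = [[-3, 0], [-6, 3]].
Characteristic polynomial det(A - λI) = λ^2 - 9 = 0.
Eigenvalues λ = -3, 3.
For λ=-3: (A-λI) row 2 is [-6, 6], so an eigenvector is (1, 1).
For λ=3: (A-λI) row 1 is [-6, 0], so an eigenvector is (0, -1).
General solution: c_1e^(-3t)(1,1) + c_2e^(3t)(0,-1).

x_1(t) = c_1e^(-3t), x_2(t) = c_1e^(-3t) - c_2e^(3t)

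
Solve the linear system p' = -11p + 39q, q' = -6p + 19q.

Coefficient matrix A = [[-11, 39], [-6, 19]].
Characteristic polynomial det(A - λI) = λ^2 - 8λ + 25 = 0.
Eigenvalues λ = 4 ± 3i (complex conjugate pair).
For λ=4+3i: an eigenvector is (-2,-1) - i(-3,-1) = (-2 + 3i, -1 + i).
A real fundamental pair from Re and Im of e^((4+3i)t)v: X_1 = e^(4t)(cos(3t)·(-2,-1) + sin(3t)·(-3,-1)), X_2 = e^(4t)(sin(3t)·(-2,-1) - cos(3t)·(-3,-1)).
General solution: K_1X_1 + K_2X_2.

p(t) = -3K_1e^(4t)sin(3t) - 2K_1e^(4t)cos(3t) - 2K_2e^(4t)sin(3t) + 3K_2e^(4t)cos(3t), q(t) = -K_1e^(4t)sin(3t) - K_1e^(4t)cos(3t) - K_2e^(4t)sin(3t) + K_2e^(4t)cos(3t)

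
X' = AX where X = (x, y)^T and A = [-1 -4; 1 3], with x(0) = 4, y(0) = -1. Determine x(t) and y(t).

x(t) = -4te^(t) + 4e^(t), y(t) = 2te^(t) - e^(t)

Coefficient matrix A = [[-1, -4], [1, 3]].
Characteristic polynomial det(A - λI) = λ^2 - 2λ + 1 = 0.
Single eigenvalue λ = 1 with algebraic multiplicity 2.
Eigenvector v = (2,-1); generalized eigenvector w with (A-λI)w=v is (1,-1).
General solution: e^(t)[c_1·v + c_2·(t·v + w)].
Applying x(0)=4, y(0)=-1 gives c_1=3, c_2=-2.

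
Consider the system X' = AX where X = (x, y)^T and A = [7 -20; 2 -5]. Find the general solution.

x(t) = 3K_1e^(t)sin(2t) + K_1e^(t)cos(2t) + K_2e^(t)sin(2t) - 3K_2e^(t)cos(2t), y(t) = K_1e^(t)sin(2t) - K_2e^(t)cos(2t)

Coefficient matrix A = [[7, -20], [2, -5]].
Characteristic polynomial det(A - λI) = λ^2 - 2λ + 5 = 0.
Eigenvalues λ = 1 ± 2i (complex conjugate pair).
For λ=1+2i: an eigenvector is (1,0) - i(3,1) = (1 - 3i, 0 - i).
A real fundamental pair from Re and Im of e^((1+2i)t)v: X_1 = e^(t)(cos(2t)·(1,0) + sin(2t)·(3,1)), X_2 = e^(t)(sin(2t)·(1,0) - cos(2t)·(3,1)).
General solution: K_1X_1 + K_2X_2.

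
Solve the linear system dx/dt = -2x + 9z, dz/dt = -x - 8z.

x(t) = 3K_1e^(-5t) + 3K_2te^(-5t) + K_2e^(-5t), z(t) = -K_1e^(-5t) - K_2te^(-5t)

Coefficient matrix A = [[-2, 9], [-1, -8]].
Characteristic polynomial det(A - λI) = λ^2 + 10λ + 25 = 0.
Single eigenvalue λ = -5 with algebraic multiplicity 2.
Eigenvector v = (3,-1); generalized eigenvector w with (A-λI)w=v is (1,0).
General solution: e^(-5t)[K_1·v + K_2·(t·v + w)].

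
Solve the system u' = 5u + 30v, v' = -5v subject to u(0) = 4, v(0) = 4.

Coefficient matrix A = [[5, 30], [0, -5]].
Characteristic polynomial det(A - λI) = λ^2 - 25 = 0.
Eigenvalues λ = 5, -5.
For λ=5: (A-λI) row 1 is [0, 30], so an eigenvector is (1, 0).
For λ=-5: (A-λI) row 1 is [10, 30], so an eigenvector is (3, -1).
General solution: C_1e^(5t)(1,0) + C_2e^(-5t)(3,-1).
Applying u(0)=4, v(0)=4 gives C_1=16, C_2=-4.

u(t) = 16e^(5t) - 12e^(-5t), v(t) = 4e^(-5t)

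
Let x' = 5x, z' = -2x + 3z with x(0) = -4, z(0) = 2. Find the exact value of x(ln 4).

A = [[5,0],[-2,3]]; eigenvalues λ = 5, 3.
Eigenvectors: (1,-1) for λ=5, (0,1) for λ=3.
From the initial condition, c_1 = -4, c_2 = -2.
x(ln 4) = (-4)(4^5)(1) + (-2)(4^3)(0) = -4096.

-4096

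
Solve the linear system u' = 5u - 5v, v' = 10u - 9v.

u(t) = C_1e^(-2t)sin(t) - 2C_1e^(-2t)cos(t) - 2C_2e^(-2t)sin(t) - C_2e^(-2t)cos(t), v(t) = C_1e^(-2t)sin(t) - 3C_1e^(-2t)cos(t) - 3C_2e^(-2t)sin(t) - C_2e^(-2t)cos(t)

Coefficient matrix A = [[5, -5], [10, -9]].
Characteristic polynomial det(A - λI) = λ^2 + 4λ + 5 = 0.
Eigenvalues λ = -2 ± i (complex conjugate pair).
For λ=-2+i: an eigenvector is (-2,-3) - i(1,1) = (-2 - i, -3 - i).
A real fundamental pair from Re and Im of e^((-2+i)t)v: X_1 = e^(-2t)(cos(t)·(-2,-3) + sin(t)·(1,1)), X_2 = e^(-2t)(sin(t)·(-2,-3) - cos(t)·(1,1)).
General solution: C_1X_1 + C_2X_2.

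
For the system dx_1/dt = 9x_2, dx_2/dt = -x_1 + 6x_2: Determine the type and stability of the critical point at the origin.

A = [[0,9],[-1,6]]; det(A-λI) = λ^2 - 6λ + 9.
repeated λ = 3 with a single eigenvector.

unstable improper node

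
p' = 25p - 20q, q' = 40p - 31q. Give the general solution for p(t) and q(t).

p(t) = c_1e^(-3t)sin(4t) - 2c_1e^(-3t)cos(4t) - 2c_2e^(-3t)sin(4t) - c_2e^(-3t)cos(4t), q(t) = c_1e^(-3t)sin(4t) - 3c_1e^(-3t)cos(4t) - 3c_2e^(-3t)sin(4t) - c_2e^(-3t)cos(4t)

Coefficient matrix A = [[25, -20], [40, -31]].
Characteristic polynomial det(A - λI) = λ^2 + 6λ + 25 = 0.
Eigenvalues λ = -3 ± 4i (complex conjugate pair).
For λ=-3+4i: an eigenvector is (-2,-3) - i(1,1) = (-2 - i, -3 - i).
A real fundamental pair from Re and Im of e^((-3+4i)t)v: X_1 = e^(-3t)(cos(4t)·(-2,-3) + sin(4t)·(1,1)), X_2 = e^(-3t)(sin(4t)·(-2,-3) - cos(4t)·(1,1)).
General solution: c_1X_1 + c_2X_2.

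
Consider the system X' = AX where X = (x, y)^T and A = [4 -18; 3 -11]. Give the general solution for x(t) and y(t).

Coefficient matrix A = [[4, -18], [3, -11]].
Characteristic polynomial det(A - λI) = λ^2 + 7λ + 10 = 0.
Eigenvalues λ = -5, -2.
For λ=-5: (A-λI) row 1 is [9, -18], so an eigenvector is (-2, -1).
For λ=-2: (A-λI) row 1 is [6, -18], so an eigenvector is (3, 1).
General solution: C_1e^(-5t)(-2,-1) + C_2e^(-2t)(3,1).

x(t) = -2C_1e^(-5t) + 3C_2e^(-2t), y(t) = -C_1e^(-5t) + C_2e^(-2t)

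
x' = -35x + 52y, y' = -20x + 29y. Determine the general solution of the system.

x(t) = -3K_1e^(-3t)sin(4t) + 2K_1e^(-3t)cos(4t) + 2K_2e^(-3t)sin(4t) + 3K_2e^(-3t)cos(4t), y(t) = -2K_1e^(-3t)sin(4t) + K_1e^(-3t)cos(4t) + K_2e^(-3t)sin(4t) + 2K_2e^(-3t)cos(4t)

Coefficient matrix A = [[-35, 52], [-20, 29]].
Characteristic polynomial det(A - λI) = λ^2 + 6λ + 25 = 0.
Eigenvalues λ = -3 ± 4i (complex conjugate pair).
For λ=-3+4i: an eigenvector is (2,1) - i(-3,-2) = (2 + 3i, 1 + 2i).
A real fundamental pair from Re and Im of e^((-3+4i)t)v: X_1 = e^(-3t)(cos(4t)·(2,1) + sin(4t)·(-3,-2)), X_2 = e^(-3t)(sin(4t)·(2,1) - cos(4t)·(-3,-2)).
General solution: K_1X_1 + K_2X_2.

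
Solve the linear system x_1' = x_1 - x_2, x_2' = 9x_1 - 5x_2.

x_1(t) = -K_1e^(-2t) - K_2te^(-2t), x_2(t) = -3K_1e^(-2t) - 3K_2te^(-2t) + K_2e^(-2t)

Coefficient matrix A = [[1, -1], [9, -5]].
Characteristic polynomial det(A - λI) = λ^2 + 4λ + 4 = 0.
Single eigenvalue λ = -2 with algebraic multiplicity 2.
Eigenvector v = (-1,-3); generalized eigenvector w with (A-λI)w=v is (0,1).
General solution: e^(-2t)[K_1·v + K_2·(t·v + w)].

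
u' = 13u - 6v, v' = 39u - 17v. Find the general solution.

u(t) = C_1e^(-2t)sin(3t) + C_1e^(-2t)cos(3t) + C_2e^(-2t)sin(3t) - C_2e^(-2t)cos(3t), v(t) = 3C_1e^(-2t)sin(3t) + 2C_1e^(-2t)cos(3t) + 2C_2e^(-2t)sin(3t) - 3C_2e^(-2t)cos(3t)

Coefficient matrix A = [[13, -6], [39, -17]].
Characteristic polynomial det(A - λI) = λ^2 + 4λ + 13 = 0.
Eigenvalues λ = -2 ± 3i (complex conjugate pair).
For λ=-2+3i: an eigenvector is (1,2) - i(1,3) = (1 - i, 2 - 3i).
A real fundamental pair from Re and Im of e^((-2+3i)t)v: X_1 = e^(-2t)(cos(3t)·(1,2) + sin(3t)·(1,3)), X_2 = e^(-2t)(sin(3t)·(1,2) - cos(3t)·(1,3)).
General solution: C_1X_1 + C_2X_2.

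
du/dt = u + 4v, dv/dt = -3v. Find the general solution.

u(t) = c_1e^(-3t) - c_2e^(t), v(t) = -c_1e^(-3t)

Coefficient matrix A = [[1, 4], [0, -3]].
Characteristic polynomial det(A - λI) = λ^2 + 2λ - 3 = 0.
Eigenvalues λ = -3, 1.
For λ=-3: (A-λI) row 1 is [4, 4], so an eigenvector is (1, -1).
For λ=1: (A-λI) row 1 is [0, 4], so an eigenvector is (-1, 0).
General solution: c_1e^(-3t)(1,-1) + c_2e^(t)(-1,0).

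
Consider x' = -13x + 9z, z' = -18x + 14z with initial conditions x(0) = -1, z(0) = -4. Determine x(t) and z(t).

Coefficient matrix A = [[-13, 9], [-18, 14]].
Characteristic polynomial det(A - λI) = λ^2 - λ - 20 = 0.
Eigenvalues λ = 5, -4.
For λ=5: (A-λI) row 1 is [-18, 9], so an eigenvector is (-1, -2).
For λ=-4: (A-λI) row 1 is [-9, 9], so an eigenvector is (1, 1).
General solution: C_1e^(5t)(-1,-2) + C_2e^(-4t)(1,1).
Applying x(0)=-1, z(0)=-4 gives C_1=3, C_2=2.

x(t) = -3e^(5t) + 2e^(-4t), z(t) = -6e^(5t) + 2e^(-4t)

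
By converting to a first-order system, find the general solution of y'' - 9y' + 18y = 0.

Let x_1 = y, x_2 = y'. Then x_1' = x_2 and x_2' = -18x_1 + 9x_2.
A = [[0,1],[-18,9]]; det(A-λI) = λ^2 - 9λ + 18.
Eigenvalues λ = 6, 3 with eigenvectors (1,6), (1,3).

y(t) = C_1e^(6t) + C_2e^(3t)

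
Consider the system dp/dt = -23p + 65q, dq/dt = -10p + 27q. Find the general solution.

p(t) = -3K_1e^(2t)sin(5t) - 2K_1e^(2t)cos(5t) - 2K_2e^(2t)sin(5t) + 3K_2e^(2t)cos(5t), q(t) = -K_1e^(2t)sin(5t) - K_1e^(2t)cos(5t) - K_2e^(2t)sin(5t) + K_2e^(2t)cos(5t)

Coefficient matrix A = [[-23, 65], [-10, 27]].
Characteristic polynomial det(A - λI) = λ^2 - 4λ + 29 = 0.
Eigenvalues λ = 2 ± 5i (complex conjugate pair).
For λ=2+5i: an eigenvector is (-2,-1) - i(-3,-1) = (-2 + 3i, -1 + i).
A real fundamental pair from Re and Im of e^((2+5i)t)v: X_1 = e^(2t)(cos(5t)·(-2,-1) + sin(5t)·(-3,-1)), X_2 = e^(2t)(sin(5t)·(-2,-1) - cos(5t)·(-3,-1)).
General solution: K_1X_1 + K_2X_2.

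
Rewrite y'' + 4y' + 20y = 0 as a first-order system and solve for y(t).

Let x_1 = y, x_2 = y'. Then x_1' = x_2 and x_2' = -20x_1 - 4x_2.
A = [[0,1],[-20,-4]]; det(A-λI) = λ^2 + 4λ + 20.
Eigenvalues λ = -2 ± 4i.

y(t) = c_1e^(-2t)cos(4t) + c_2e^(-2t)sin(4t)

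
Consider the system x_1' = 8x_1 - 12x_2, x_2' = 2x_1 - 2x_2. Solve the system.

x_1(t) = 2C_1e^(2t) + 3C_2e^(4t), x_2(t) = C_1e^(2t) + C_2e^(4t)

Coefficient matrix A = [[8, -12], [2, -2]].
Characteristic polynomial det(A - λI) = λ^2 - 6λ + 8 = 0.
Eigenvalues λ = 2, 4.
For λ=2: (A-λI) row 1 is [6, -12], so an eigenvector is (2, 1).
For λ=4: (A-λI) row 1 is [4, -12], so an eigenvector is (3, 1).
General solution: C_1e^(2t)(2,1) + C_2e^(4t)(3,1).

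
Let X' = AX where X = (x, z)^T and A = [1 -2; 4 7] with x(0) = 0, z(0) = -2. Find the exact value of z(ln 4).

A = [[1,-2],[4,7]]; eigenvalues λ = 5, 3.
Eigenvectors: (1,-2) for λ=5, (-1,1) for λ=3.
From the initial condition, c_1 = 2, c_2 = 2.
z(ln 4) = (2)(4^5)(-2) + (2)(4^3)(1) = -3968.

-3968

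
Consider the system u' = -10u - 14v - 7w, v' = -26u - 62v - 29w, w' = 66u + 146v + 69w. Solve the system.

u(t) = C_1e^(-3t) - C_3e^(4t), v(t) = 3C_1e^(-3t) + C_2e^(-4t) - 4C_3e^(4t), w(t) = -7C_1e^(-3t) - 2C_2e^(-4t) + 10C_3e^(4t)

Coefficient matrix A = [[-10, -14, -7], [-26, -62, -29], [66, 146, 69]].
det(A - λI) = 0 gives eigenvalues λ = -3, -4, 4.
For λ=-3: eigenvector (1,3,-7).
For λ=-4: eigenvector (0,1,-2).
For λ=4: eigenvector (-1,-4,10).
General solution: C_1e^(-3t)(1,3,-7) + C_2e^(-4t)(0,1,-2) + C_3e^(4t)(-1,-4,10).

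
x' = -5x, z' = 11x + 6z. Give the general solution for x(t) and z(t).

Coefficient matrix A = [[-5, 0], [11, 6]].
Characteristic polynomial det(A - λI) = λ^2 - λ - 30 = 0.
Eigenvalues λ = -5, 6.
For λ=-5: (A-λI) row 2 is [11, 11], so an eigenvector is (-1, 1).
For λ=6: (A-λI) row 1 is [-11, 0], so an eigenvector is (0, 1).
General solution: c_1e^(-5t)(-1,1) + c_2e^(6t)(0,1).

x(t) = -c_1e^(-5t), z(t) = c_1e^(-5t) + c_2e^(6t)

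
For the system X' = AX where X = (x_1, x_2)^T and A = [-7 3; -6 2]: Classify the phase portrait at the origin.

stable node

A = [[-7,3],[-6,2]]; det(A-λI) = λ^2 + 5λ + 4.
λ = -1, -4: both negative.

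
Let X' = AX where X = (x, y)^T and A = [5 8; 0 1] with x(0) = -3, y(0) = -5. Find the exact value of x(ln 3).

A = [[5,8],[0,1]]; eigenvalues λ = 1, 5.
Eigenvectors: (-2,1) for λ=1, (1,0) for λ=5.
From the initial condition, c_1 = -5, c_2 = -13.
x(ln 3) = (-5)(3^1)(-2) + (-13)(3^5)(1) = -3129.

-3129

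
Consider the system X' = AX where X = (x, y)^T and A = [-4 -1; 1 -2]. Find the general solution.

Coefficient matrix A = [[-4, -1], [1, -2]].
Characteristic polynomial det(A - λI) = λ^2 + 6λ + 9 = 0.
Single eigenvalue λ = -3 with algebraic multiplicity 2.
Eigenvector v = (-1,1); generalized eigenvector w with (A-λI)w=v is (-1,2).
General solution: e^(-3t)[c_1·v + c_2·(t·v + w)].

x(t) = -c_1e^(-3t) - c_2te^(-3t) - c_2e^(-3t), y(t) = c_1e^(-3t) + c_2te^(-3t) + 2c_2e^(-3t)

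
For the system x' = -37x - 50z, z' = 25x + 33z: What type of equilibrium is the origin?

A = [[-37,-50],[25,33]]; det(A-λI) = λ^2 + 4λ + 29.
λ = -2 ± 5i: negative real part.

stable spiral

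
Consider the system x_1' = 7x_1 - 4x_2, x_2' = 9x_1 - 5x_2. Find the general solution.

Coefficient matrix A = [[7, -4], [9, -5]].
Characteristic polynomial det(A - λI) = λ^2 - 2λ + 1 = 0.
Single eigenvalue λ = 1 with algebraic multiplicity 2.
Eigenvector v = (2,3); generalized eigenvector w with (A-λI)w=v is (1,1).
General solution: e^(t)[C_1·v + C_2·(t·v + w)].

x_1(t) = 2C_1e^(t) + 2C_2te^(t) + C_2e^(t), x_2(t) = 3C_1e^(t) + 3C_2te^(t) + C_2e^(t)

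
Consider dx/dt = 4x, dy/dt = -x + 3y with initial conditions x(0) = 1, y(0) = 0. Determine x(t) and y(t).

Coefficient matrix A = [[4, 0], [-1, 3]].
Characteristic polynomial det(A - λI) = λ^2 - 7λ + 12 = 0.
Eigenvalues λ = 3, 4.
For λ=3: (A-λI) row 1 is [1, 0], so an eigenvector is (0, 1).
For λ=4: (A-λI) row 2 is [-1, -1], so an eigenvector is (1, -1).
General solution: c_1e^(3t)(0,1) + c_2e^(4t)(1,-1).
Applying x(0)=1, y(0)=0 gives c_1=1, c_2=1.

x(t) = e^(4t), y(t) = -e^(4t) + e^(3t)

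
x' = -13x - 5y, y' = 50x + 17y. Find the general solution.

x(t) = -C_1e^(2t)sin(5t) + C_2e^(2t)cos(5t), y(t) = 3C_1e^(2t)sin(5t) + C_1e^(2t)cos(5t) + C_2e^(2t)sin(5t) - 3C_2e^(2t)cos(5t)

Coefficient matrix A = [[-13, -5], [50, 17]].
Characteristic polynomial det(A - λI) = λ^2 - 4λ + 29 = 0.
Eigenvalues λ = 2 ± 5i (complex conjugate pair).
For λ=2+5i: an eigenvector is (0,1) - i(-1,3) = (0 + i, 1 - 3i).
A real fundamental pair from Re and Im of e^((2+5i)t)v: X_1 = e^(2t)(cos(5t)·(0,1) + sin(5t)·(-1,3)), X_2 = e^(2t)(sin(5t)·(0,1) - cos(5t)·(-1,3)).
General solution: C_1X_1 + C_2X_2.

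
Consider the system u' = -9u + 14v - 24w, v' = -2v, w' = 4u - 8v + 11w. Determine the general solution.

Coefficient matrix A = [[-9, 14, -24], [0, -2, 0], [4, -8, 11]].
det(A - λI) = 0 gives eigenvalues λ = -1, 3, -2.
For λ=-1: eigenvector (3,0,-1).
For λ=3: eigenvector (-2,0,1).
For λ=-2: eigenvector (2,1,0).
General solution: K_1e^(-t)(3,0,-1) + K_2e^(3t)(-2,0,1) + K_3e^(-2t)(2,1,0).

u(t) = 3K_1e^(-t) - 2K_2e^(3t) + 2K_3e^(-2t), v(t) = K_3e^(-2t), w(t) = -K_1e^(-t) + K_2e^(3t)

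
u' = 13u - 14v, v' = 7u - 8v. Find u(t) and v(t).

Coefficient matrix A = [[13, -14], [7, -8]].
Characteristic polynomial det(A - λI) = λ^2 - 5λ - 6 = 0.
Eigenvalues λ = 6, -1.
For λ=6: (A-λI) row 1 is [7, -14], so an eigenvector is (2, 1).
For λ=-1: (A-λI) row 1 is [14, -14], so an eigenvector is (-1, -1).
General solution: K_1e^(6t)(2,1) + K_2e^(-t)(-1,-1).

u(t) = 2K_1e^(6t) - K_2e^(-t), v(t) = K_1e^(6t) - K_2e^(-t)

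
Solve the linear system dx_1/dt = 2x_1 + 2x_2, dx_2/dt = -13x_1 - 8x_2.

Coefficient matrix A = [[2, 2], [-13, -8]].
Characteristic polynomial det(A - λI) = λ^2 + 6λ + 10 = 0.
Eigenvalues λ = -3 ± i (complex conjugate pair).
For λ=-3+i: an eigenvector is (-1,2) - i(-1,3) = (-1 + i, 2 - 3i).
A real fundamental pair from Re and Im of e^((-3+i)t)v: X_1 = e^(-3t)(cos(t)·(-1,2) + sin(t)·(-1,3)), X_2 = e^(-3t)(sin(t)·(-1,2) - cos(t)·(-1,3)).
General solution: C_1X_1 + C_2X_2.

x_1(t) = -C_1e^(-3t)sin(t) - C_1e^(-3t)cos(t) - C_2e^(-3t)sin(t) + C_2e^(-3t)cos(t), x_2(t) = 3C_1e^(-3t)sin(t) + 2C_1e^(-3t)cos(t) + 2C_2e^(-3t)sin(t) - 3C_2e^(-3t)cos(t)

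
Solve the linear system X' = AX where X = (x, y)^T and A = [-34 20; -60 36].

Coefficient matrix A = [[-34, 20], [-60, 36]].
Characteristic polynomial det(A - λI) = λ^2 - 2λ - 24 = 0.
Eigenvalues λ = -4, 6.
For λ=-4: (A-λI) row 1 is [-30, 20], so an eigenvector is (2, 3).
For λ=6: (A-λI) row 1 is [-40, 20], so an eigenvector is (1, 2).
General solution: C_1e^(-4t)(2,3) + C_2e^(6t)(1,2).

x(t) = 2C_1e^(-4t) + C_2e^(6t), y(t) = 3C_1e^(-4t) + 2C_2e^(6t)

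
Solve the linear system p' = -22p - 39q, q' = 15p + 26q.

p(t) = -2c_1e^(2t)sin(3t) - 3c_1e^(2t)cos(3t) - 3c_2e^(2t)sin(3t) + 2c_2e^(2t)cos(3t), q(t) = c_1e^(2t)sin(3t) + 2c_1e^(2t)cos(3t) + 2c_2e^(2t)sin(3t) - c_2e^(2t)cos(3t)

Coefficient matrix A = [[-22, -39], [15, 26]].
Characteristic polynomial det(A - λI) = λ^2 - 4λ + 13 = 0.
Eigenvalues λ = 2 ± 3i (complex conjugate pair).
For λ=2+3i: an eigenvector is (-3,2) - i(-2,1) = (-3 + 2i, 2 - i).
A real fundamental pair from Re and Im of e^((2+3i)t)v: X_1 = e^(2t)(cos(3t)·(-3,2) + sin(3t)·(-2,1)), X_2 = e^(2t)(sin(3t)·(-3,2) - cos(3t)·(-2,1)).
General solution: c_1X_1 + c_2X_2.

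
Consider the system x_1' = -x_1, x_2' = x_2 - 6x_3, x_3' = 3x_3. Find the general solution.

x_1(t) = K_2e^(-t), x_2(t) = K_1e^(t) - 3K_3e^(3t), x_3(t) = K_3e^(3t)

Coefficient matrix A = [[-1, 0, 0], [0, 1, -6], [0, 0, 3]].
det(A - λI) = 0 gives eigenvalues λ = 1, -1, 3.
For λ=1: eigenvector (0,1,0).
For λ=-1: eigenvector (1,0,0).
For λ=3: eigenvector (0,-3,1).
General solution: K_1e^(t)(0,1,0) + K_2e^(-t)(1,0,0) + K_3e^(3t)(0,-3,1).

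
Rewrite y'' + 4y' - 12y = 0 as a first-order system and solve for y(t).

Let x_1 = y, x_2 = y'. Then x_1' = x_2 and x_2' = 12x_1 - 4x_2.
A = [[0,1],[12,-4]]; det(A-λI) = λ^2 + 4λ - 12.
Eigenvalues λ = 2, -6 with eigenvectors (1,2), (1,-6).

y(t) = K_1e^(2t) + K_2e^(-6t)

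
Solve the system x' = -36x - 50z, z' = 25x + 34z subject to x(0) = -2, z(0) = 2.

x(t) = -6e^(-t)sin(5t) - 2e^(-t)cos(5t), z(t) = 4e^(-t)sin(5t) + 2e^(-t)cos(5t)

Coefficient matrix A = [[-36, -50], [25, 34]].
Characteristic polynomial det(A - λI) = λ^2 + 2λ + 26 = 0.
Eigenvalues λ = -1 ± 5i (complex conjugate pair).
For λ=-1+5i: an eigenvector is (-3,2) - i(1,-1) = (-3 - i, 2 + i).
A real fundamental pair from Re and Im of e^((-1+5i)t)v: X_1 = e^(-t)(cos(5t)·(-3,2) + sin(5t)·(1,-1)), X_2 = e^(-t)(sin(5t)·(-3,2) - cos(5t)·(1,-1)).
General solution: C_1X_1 + C_2X_2.
Applying x(0)=-2, z(0)=2 gives C_1=0, C_2=2.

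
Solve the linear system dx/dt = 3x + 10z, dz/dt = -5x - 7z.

Coefficient matrix A = [[3, 10], [-5, -7]].
Characteristic polynomial det(A - λI) = λ^2 + 4λ + 29 = 0.
Eigenvalues λ = -2 ± 5i (complex conjugate pair).
For λ=-2+5i: an eigenvector is (-1,1) - i(1,0) = (-1 - i, 1).
A real fundamental pair from Re and Im of e^((-2+5i)t)v: X_1 = e^(-2t)(cos(5t)·(-1,1) + sin(5t)·(1,0)), X_2 = e^(-2t)(sin(5t)·(-1,1) - cos(5t)·(1,0)).
General solution: C_1X_1 + C_2X_2.

x(t) = C_1e^(-2t)sin(5t) - C_1e^(-2t)cos(5t) - C_2e^(-2t)sin(5t) - C_2e^(-2t)cos(5t), z(t) = C_1e^(-2t)cos(5t) + C_2e^(-2t)sin(5t)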